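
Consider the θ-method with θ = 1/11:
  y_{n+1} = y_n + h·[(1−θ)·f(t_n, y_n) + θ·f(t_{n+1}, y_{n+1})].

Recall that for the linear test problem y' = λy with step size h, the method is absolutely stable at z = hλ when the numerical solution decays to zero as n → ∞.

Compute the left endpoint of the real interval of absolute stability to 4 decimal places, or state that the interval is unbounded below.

left endpoint -2.4444.

Test eqn y'=λy, z=hλ:
  y_{n+1} = y_n + z·[10/11·y_n + 1/11·y_{n+1}] ⇒ (1 − 1/11z)y_{n+1} = (1 + 10/11z)y_n
  so R(z) = (1 + 10/11z)/(1 − 1/11z).

Need |R(x)|<1, x<0.
x=-1.73: |R|=0.4949
R=−1: 1+10/11x = −1+1/11x ⇒ -9/11x=2 ⇒ x=2/(-9/11)=-2.4444
Confirm numerically:
  x=-1.445: |R|=0.27722 <1
  x=-1.233: |R|=0.10872 <1
  x=-1.093: |R|=0.00579 <1
  x=-0.992: |R|=0.09006 <1
  x=-2.707: |R|=1.17239 >1
  x=-2.549: |R|=1.06945 >1
Stable set (-2.4444, 0).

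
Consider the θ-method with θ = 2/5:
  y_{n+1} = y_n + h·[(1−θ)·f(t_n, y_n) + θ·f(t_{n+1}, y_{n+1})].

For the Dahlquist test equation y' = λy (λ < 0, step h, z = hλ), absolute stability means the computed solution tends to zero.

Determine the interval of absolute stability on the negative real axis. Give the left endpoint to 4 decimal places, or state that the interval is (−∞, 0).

(-10.0000, 0).

Test eqn y'=λy, z=hλ:
  y_{n+1} = y_n + z·[3/5·y_n + 2/5·y_{n+1}] ⇒ (1 − 2/5z)y_{n+1} = (1 + 3/5z)y_n
  so R(z) = (1 + 3/5z)/(1 − 2/5z).

Need |R(x)|<1, x<0.
x=-0.38: |R|=0.6701
R=−1: 1+3/5x = −1+2/5x ⇒ -1/5x=2 ⇒ x=2/(-1/5)=-10.0000
Confirm numerically:
  x=-5.423: |R|=0.71116 <1
  x=-4.849: |R|=0.64954 <1
  x=-4.472: |R|=0.60356 <1
  x=-4.449: |R|=0.60059 <1
  x=-10.411: |R|=1.01592 >1
  x=-10.252: |R|=1.00988 >1
Interval (-10.0000, 0).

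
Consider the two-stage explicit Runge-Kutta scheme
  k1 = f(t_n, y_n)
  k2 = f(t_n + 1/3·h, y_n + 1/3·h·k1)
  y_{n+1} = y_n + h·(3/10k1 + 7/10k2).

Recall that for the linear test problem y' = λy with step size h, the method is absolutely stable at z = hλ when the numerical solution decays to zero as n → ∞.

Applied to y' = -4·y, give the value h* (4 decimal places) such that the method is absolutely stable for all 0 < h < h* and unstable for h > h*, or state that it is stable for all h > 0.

On y'=λy, z=hλ:
  k1=λy_n ⇒ h·k1=z·y_n;  k2=λ(1+1/3z)y_n ⇒ h·k2=z(1+1/3z)y_n
  y_{n+1}/y_n = 1 + 3/10z + 7/10z(1+1/3z) = 1 + z + 7/30z²
  ⇒ R(z) = 1 + z + 7/30z².

Solve |R(x)|<1 on ℝ⁻.
x=-1.32: |R|=0.0866
R=1: x+7/30x²=0 ⇒ x=−30/7=-4.2857; min R=1−1/(4·7/30)=-0.0714>−1
Confirm numerically:
  x=-4.219: |R|=0.93432 <1
  x=-3.768: |R|=0.54483 <1
  x=-3.571: |R|=0.40448 <1
  x=-1.738: |R|=0.03318 <1
  x=-4.581: |R|=1.31563 >1
  x=-4.396: |R|=1.11312 >1
Interval (-4.2857, 0).

(-4.2857,0); λ=-4 ⇒ h* = (30/7)/4 = 1.0714.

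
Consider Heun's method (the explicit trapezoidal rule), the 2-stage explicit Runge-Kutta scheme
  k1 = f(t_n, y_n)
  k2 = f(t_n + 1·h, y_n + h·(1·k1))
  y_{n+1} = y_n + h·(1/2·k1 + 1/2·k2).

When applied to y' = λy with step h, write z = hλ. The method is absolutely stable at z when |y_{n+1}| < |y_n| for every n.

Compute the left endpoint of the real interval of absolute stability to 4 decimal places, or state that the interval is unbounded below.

Test eqn y'=λy, z=hλ:
  order 2, 2-stage ⇒ R(z)=1+z+z^2/2
  (e.g. R(-0.99)=0.50005, |R|=0.50005)

Need |R(x)|<1, x<0.
x=-0.99: |R|=0.5000
|R(-2.16)|=1.1728 |R(-1.59)|=0.6741 |R(-1.02)|=0.5002
Bisect:
  x_lo=-2.5935 |R|=1.7697  x_hi=-0.1211 |R|=0.8862
  mid=-1.35732 |R|=0.56384 →hi
  mid=-1.97542 |R|=0.97572 →hi
  mid=-2.28447 |R|=1.32494 →lo
  mid=-2.12995 |R|=1.13839 →lo
  mid=-2.05268 |R|=1.05407 →lo
  mid=-2.01405 |R|=1.01415 →lo
  mid=-1.99474 |R|=0.99475 →hi
  ...
  [-2.00002,-1.99987] ⇒ x*=-2.0000
So |R|<1 on (-2.0000, 0).

left endpoint -2.0000.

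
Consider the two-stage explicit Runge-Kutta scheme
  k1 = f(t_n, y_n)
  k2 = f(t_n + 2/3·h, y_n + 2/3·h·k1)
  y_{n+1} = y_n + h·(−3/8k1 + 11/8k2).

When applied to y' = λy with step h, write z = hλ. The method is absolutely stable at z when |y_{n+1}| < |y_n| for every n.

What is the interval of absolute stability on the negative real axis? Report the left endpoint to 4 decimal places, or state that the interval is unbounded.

z∈(-1.0909,0).

On y'=λy, z=hλ:
  k1=λy_n ⇒ h·k1=z·y_n;  k2=λ(1+2/3z)y_n ⇒ h·k2=z(1+2/3z)y_n
  y_{n+1}/y_n = 1 − 3/8z + 11/8z(1+2/3z) = 1 + z + 11/12z²
  ⇒ R(z) = 1 + z + 11/12z².

Boundary: |R(x)|=1, x<0.
x=-1.49: |R|=1.5451
R=1: x+11/12x²=0 ⇒ x=−12/11=-1.0909; min R=1−1/(4·11/12)=0.7273>−1
Confirm numerically:
  x=-1.060: |R|=0.96997 <1
  x=-0.914: |R|=0.85178 <1
  x=-0.868: |R|=0.82264 <1
  x=-0.636: |R|=0.73479 <1
  x=-1.473: |R|=1.51592 >1
  x=-1.283: |R|=1.22591 >1
So |R|<1 on (-1.0909, 0).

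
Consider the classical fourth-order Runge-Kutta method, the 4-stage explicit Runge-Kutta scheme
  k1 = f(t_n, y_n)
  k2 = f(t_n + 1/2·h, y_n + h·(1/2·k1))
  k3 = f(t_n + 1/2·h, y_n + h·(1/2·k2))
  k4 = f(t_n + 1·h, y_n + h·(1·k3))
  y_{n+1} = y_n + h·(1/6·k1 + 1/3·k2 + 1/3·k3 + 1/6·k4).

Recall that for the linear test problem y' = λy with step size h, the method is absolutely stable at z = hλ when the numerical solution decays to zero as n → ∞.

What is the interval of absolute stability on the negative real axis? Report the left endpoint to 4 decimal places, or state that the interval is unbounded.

z∈(-2.7853,0).

Set f=λy, z=hλ:
  order 4, 4-stage ⇒ R(z)=1+z+z^2/2+z^3/6+z^4/24
  (e.g. R(-1.07)=0.35289, |R|=0.35289)

Need |R(x)|<1, x<0.
x=-1.07: |R|=0.3529
|R(-2.88)|=1.1524 |R(-1.44)|=0.2783 |R(-0.95)|=0.3923
Bisect:
  x_lo=-3.1193 |R|=1.6319  x_hi=-0.3933 |R|=0.6749
  mid=-1.75629 |R|=0.27953 →hi
  mid=-2.43777 |R|=0.59059 →hi
  mid=-2.77851 |R|=0.98983 →hi
  mid=-2.94888 |R|=1.27599 →lo
  mid=-2.86370 |R|=1.12479 →lo
  mid=-2.82111 |R|=1.05535 →lo
  mid=-2.79981 |R|=1.02211 →lo
  mid=-2.78916 |R|=1.00585 →lo
  ...
  [-2.78534,-2.78517] ⇒ x*=-2.7853
Stable set (-2.7853, 0).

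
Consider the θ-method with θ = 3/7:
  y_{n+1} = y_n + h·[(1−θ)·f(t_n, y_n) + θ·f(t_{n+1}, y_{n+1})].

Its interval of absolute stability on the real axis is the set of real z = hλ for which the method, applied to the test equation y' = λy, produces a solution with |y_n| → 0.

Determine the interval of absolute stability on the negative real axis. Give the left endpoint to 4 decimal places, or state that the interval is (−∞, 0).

On y'=λy, z=hλ:
  y_{n+1} = y_n + z·[4/7·y_n + 3/7·y_{n+1}] ⇒ (1 − 3/7z)y_{n+1} = (1 + 4/7z)y_n
  Hence R(z) = (1 + 4/7z)/(1 − 3/7z).

Solve |R(x)|<1 on ℝ⁻.
x=-0.71: |R|=0.4556
R=−1: 1+4/7x = −1+3/7x ⇒ -1/7x=2 ⇒ x=2/(-1/7)=-14.0000
Confirm numerically:
  x=-11.472: |R|=0.93896 <1
  x=-11.114: |R|=0.92846 <1
  x=-10.273: |R|=0.90145 <1
  x=-14.320: |R|=1.00641 >1
  x=-14.206: |R|=1.00415 >1
  x=-14.137: |R|=1.00277 >1
Interval (-14.0000, 0).

(-14.0000, 0).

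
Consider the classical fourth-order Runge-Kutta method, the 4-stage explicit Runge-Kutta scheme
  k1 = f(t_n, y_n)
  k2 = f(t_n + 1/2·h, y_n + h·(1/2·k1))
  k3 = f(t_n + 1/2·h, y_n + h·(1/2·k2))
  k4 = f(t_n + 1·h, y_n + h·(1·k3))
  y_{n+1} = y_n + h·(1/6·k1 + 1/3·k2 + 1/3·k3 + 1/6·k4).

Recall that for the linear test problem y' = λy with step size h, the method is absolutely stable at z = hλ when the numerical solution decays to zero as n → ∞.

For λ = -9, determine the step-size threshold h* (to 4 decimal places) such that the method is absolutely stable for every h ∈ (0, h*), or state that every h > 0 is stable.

On y'=λy, z=hλ:
  order 4, 4-stage ⇒ R(z)=1+z+z^2/2+z^3/6+z^4/24
  (e.g. R(-1.38)=0.28530, |R|=0.28530)

Find x<0 with |R(x)|<1.
x=-1.38: |R|=0.2853
|R(-2.68)|=0.8525 |R(-2.59)|=0.7433 |R(-0.56)|=0.5716
Bisect:
  x_lo=-3.4381 |R|=2.5207  x_hi=-0.3027 |R|=0.7388
  mid=-1.87040 |R|=0.29818 →hi
  mid=-2.65425 |R|=0.81974 →hi
  mid=-3.04617 |R|=1.47004 →lo
  mid=-2.85021 |R|=1.10236 →lo
  mid=-2.75223 |R|=0.95128 →hi
  mid=-2.80122 |R|=1.02428 →lo
  mid=-2.77672 |R|=0.98715 →hi
  mid=-2.78897 |R|=1.00556 →lo
  mid=-2.78285 |R|=0.99632 →hi
  ...
  [-2.78533,-2.78514] ⇒ x*=-2.7853
Interval (-2.7853, 0).

(-2.7853,0); λ=-9 ⇒ h* = 0.3095.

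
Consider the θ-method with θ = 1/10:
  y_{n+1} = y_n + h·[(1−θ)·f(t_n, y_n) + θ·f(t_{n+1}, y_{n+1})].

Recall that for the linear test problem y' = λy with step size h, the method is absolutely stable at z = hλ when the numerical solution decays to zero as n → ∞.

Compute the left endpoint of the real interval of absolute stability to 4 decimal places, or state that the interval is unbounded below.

Set f=λy, z=hλ:
  y_{n+1} = y_n + z·[9/10·y_n + 1/10·y_{n+1}] ⇒ (1 − 1/10z)y_{n+1} = (1 + 9/10z)y_n
  Hence R(z) = (1 + 9/10z)/(1 − 1/10z).

Find x<0 with |R(x)|<1.
x=-1.45: |R|=0.2664
R=−1: 1+9/10x = −1+1/10x ⇒ -4/5x=2 ⇒ x=2/(-4/5)=-2.5000
Confirm numerically:
  x=-2.173: |R|=0.78510 <1
  x=-1.376: |R|=0.20956 <1
  x=-1.296: |R|=0.14731 <1
  x=-1.211: |R|=0.08019 <1
  x=-2.776: |R|=1.17282 >1
  x=-2.673: |R|=1.10921 >1
Stable set (-2.5000, 0).

left endpoint -2.5000.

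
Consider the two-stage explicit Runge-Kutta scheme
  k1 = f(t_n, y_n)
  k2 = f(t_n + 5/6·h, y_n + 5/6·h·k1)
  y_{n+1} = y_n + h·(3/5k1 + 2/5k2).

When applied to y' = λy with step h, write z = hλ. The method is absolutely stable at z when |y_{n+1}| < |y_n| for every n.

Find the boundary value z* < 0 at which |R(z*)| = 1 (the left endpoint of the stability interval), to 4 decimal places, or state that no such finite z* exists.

z* = -3.0000.

On y'=λy, z=hλ:
  k1=λy_n ⇒ h·k1=z·y_n;  k2=λ(1+5/6z)y_n ⇒ h·k2=z(1+5/6z)y_n
  y_{n+1}/y_n = 1 + 3/5z + 2/5z(1+5/6z) = 1 + z + 1/3z²
  ⇒ R(z) = 1 + z + 1/3z².

Find x<0 with |R(x)|<1.
x=-0.89: |R|=0.3740
R=1: x+1/3x²=0 ⇒ x=−3=-3.0000; min R=1−1/(4·1/3)=0.2500>−1
Confirm numerically:
  x=-2.730: |R|=0.75430 <1
  x=-2.313: |R|=0.47032 <1
  x=-2.072: |R|=0.35906 <1
  x=-3.307: |R|=1.33842 >1
  x=-3.228: |R|=1.24533 >1
  x=-3.028: |R|=1.02826 >1
Stable set (-3.0000, 0).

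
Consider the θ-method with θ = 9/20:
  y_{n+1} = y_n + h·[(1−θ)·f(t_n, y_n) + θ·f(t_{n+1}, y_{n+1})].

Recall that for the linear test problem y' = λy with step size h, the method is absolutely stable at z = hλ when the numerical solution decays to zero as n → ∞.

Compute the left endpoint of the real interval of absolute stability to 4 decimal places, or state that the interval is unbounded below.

left endpoint -20.0000.

With y'=λy (z=hλ):
  y_{n+1} = y_n + z·[11/20·y_n + 9/20·y_{n+1}] ⇒ (1 − 9/20z)y_{n+1} = (1 + 11/20z)y_n
  Hence R(z) = (1 + 11/20z)/(1 − 9/20z).

Solve |R(x)|<1 on ℝ⁻.
x=-0.6: |R|=0.5276
R=−1: 1+11/20x = −1+9/20x ⇒ -1/10x=2 ⇒ x=2/(-1/10)=-20.0000
Confirm numerically:
  x=-19.784: |R|=0.99782 <1
  x=-15.400: |R|=0.94199 <1
  x=-12.437: |R|=0.88535 <1
  x=-9.944: |R|=0.81632 <1
  x=-20.572: |R|=1.00558 >1
  x=-20.415: |R|=1.00407 >1
  x=-20.203: |R|=1.00201 >1
So |R|<1 on (-20.0000, 0).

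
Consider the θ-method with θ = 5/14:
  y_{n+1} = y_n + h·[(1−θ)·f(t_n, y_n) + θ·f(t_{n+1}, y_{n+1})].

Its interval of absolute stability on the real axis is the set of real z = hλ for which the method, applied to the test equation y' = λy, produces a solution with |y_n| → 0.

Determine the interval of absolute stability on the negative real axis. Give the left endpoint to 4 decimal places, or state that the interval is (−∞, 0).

(-7.0000, 0).

With y'=λy (z=hλ):
  y_{n+1} = y_n + z·[9/14·y_n + 5/14·y_{n+1}] ⇒ (1 − 5/14z)y_{n+1} = (1 + 9/14z)y_n
  ⇒ R(z) = (1 + 9/14z)/(1 − 5/14z).

Need |R(x)|<1, x<0.
x=-0.5: |R|=0.5758
R=−1: 1+9/14x = −1+5/14x ⇒ -2/7x=2 ⇒ x=2/(-2/7)=-7.0000
Confirm numerically:
  x=-6.967: |R|=0.99730 <1
  x=-5.927: |R|=0.90164 <1
  x=-5.604: |R|=0.86711 <1
  x=-7.390: |R|=1.03062 >1
  x=-7.363: |R|=1.02857 >1
  x=-7.163: |R|=1.01309 >1
Interval (-7.0000, 0).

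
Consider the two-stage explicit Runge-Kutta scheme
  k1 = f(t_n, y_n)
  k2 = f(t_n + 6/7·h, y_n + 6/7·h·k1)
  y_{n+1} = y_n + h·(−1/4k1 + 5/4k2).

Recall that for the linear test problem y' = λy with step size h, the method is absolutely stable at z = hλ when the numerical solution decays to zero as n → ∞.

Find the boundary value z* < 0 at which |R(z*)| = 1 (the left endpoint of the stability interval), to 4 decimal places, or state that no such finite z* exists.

Set f=λy, z=hλ:
  k1=λy_n ⇒ h·k1=z·y_n;  k2=λ(1+6/7z)y_n ⇒ h·k2=z(1+6/7z)y_n
  y_{n+1}/y_n = 1 − 1/4z + 5/4z(1+6/7z) = 1 + z + 15/14z²
  Hence R(z) = 1 + z + 15/14z².

Need |R(x)|<1, x<0.
x=-0.66: |R|=0.8067
R=1: x+15/14x²=0 ⇒ x=−14/15=-0.9333; min R=1−1/(4·15/14)=0.7667>−1
Confirm numerically:
  x=-0.791: |R|=0.87937 <1
  x=-0.589: |R|=0.78270 <1
  x=-0.588: |R|=0.78244 <1
  x=-0.472: |R|=0.76670 <1
  x=-1.065: |R|=1.15024 >1
  x=-0.967: |R|=1.03488 >1
So |R|<1 on (-0.9333, 0).

z* = -0.9333.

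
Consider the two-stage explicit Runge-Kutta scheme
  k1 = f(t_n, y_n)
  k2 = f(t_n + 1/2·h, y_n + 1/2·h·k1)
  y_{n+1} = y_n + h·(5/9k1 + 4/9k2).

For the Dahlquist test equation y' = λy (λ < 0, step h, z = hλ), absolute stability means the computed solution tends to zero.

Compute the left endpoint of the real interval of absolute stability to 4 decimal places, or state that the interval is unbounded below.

Test eqn y'=λy, z=hλ:
  k1=λy_n ⇒ h·k1=z·y_n;  k2=λ(1+1/2z)y_n ⇒ h·k2=z(1+1/2z)y_n
  y_{n+1}/y_n = 1 + 5/9z + 4/9z(1+1/2z) = 1 + z + 2/9z²
  ⇒ R(z) = 1 + z + 2/9z².

Find x<0 with |R(x)|<1.
x=-1.32: |R|=0.0672
R=1: x+2/9x²=0 ⇒ x=−9/2=-4.5000; min R=1−1/(4·2/9)=-0.1250>−1
Confirm numerically:
  x=-2.372: |R|=0.12169 <1
  x=-2.371: |R|=0.12175 <1
  x=-1.809: |R|=0.08178 <1
  x=-5.002: |R|=1.55800 >1
  x=-4.856: |R|=1.38416 >1
  x=-4.639: |R|=1.14329 >1
Interval (-4.5000, 0).

left endpoint -4.5000.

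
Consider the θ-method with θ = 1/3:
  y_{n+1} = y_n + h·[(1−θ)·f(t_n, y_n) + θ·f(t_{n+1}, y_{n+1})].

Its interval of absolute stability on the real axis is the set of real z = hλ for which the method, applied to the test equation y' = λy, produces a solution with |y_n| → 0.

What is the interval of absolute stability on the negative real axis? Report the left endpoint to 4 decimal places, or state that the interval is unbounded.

z∈(-6.0000,0).

With y'=λy (z=hλ):
  y_{n+1} = y_n + z·[2/3·y_n + 1/3·y_{n+1}] ⇒ (1 − 1/3z)y_{n+1} = (1 + 2/3z)y_n
  Hence R(z) = (1 + 2/3z)/(1 − 1/3z).

Need |R(x)|<1, x<0.
x=-1.23: |R|=0.1277
R=−1: 1+2/3x = −1+1/3x ⇒ -1/3x=2 ⇒ x=2/(-1/3)=-6.0000
Confirm numerically:
  x=-5.136: |R|=0.89381 <1
  x=-3.455: |R|=0.60573 <1
  x=-3.425: |R|=0.59922 <1
  x=-2.666: |R|=0.41158 <1
  x=-6.587: |R|=1.06123 >1
  x=-6.582: |R|=1.06074 >1
  x=-6.540: |R|=1.05660 >1
So |R|<1 on (-6.0000, 0).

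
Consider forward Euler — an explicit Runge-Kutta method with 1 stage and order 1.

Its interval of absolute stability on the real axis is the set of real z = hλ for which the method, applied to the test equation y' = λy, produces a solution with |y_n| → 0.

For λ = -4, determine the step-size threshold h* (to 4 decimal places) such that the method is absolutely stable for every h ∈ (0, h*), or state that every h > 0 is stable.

(-2.0000,0); λ=-4 ⇒ h* = 0.5000.

With y'=λy (z=hλ):
  order 1, 1-stage ⇒ R(z)=1+z
  (e.g. R(-1.5)=-0.50000, |R|=0.50000)

Find x<0 with |R(x)|<1.
x=-1.5: |R|=0.5000
|R(-2.19)|=1.1900 |R(-1.55)|=0.5500 |R(-1.52)|=0.5200
Bisect:
  x_lo=-2.4609 |R|=1.4609  x_hi=-0.1061 |R|=0.8939
  mid=-1.28349 |R|=0.28349 →hi
  mid=-1.87218 |R|=0.87218 →hi
  mid=-2.16653 |R|=1.16653 →lo
  mid=-2.01936 |R|=1.01936 →lo
  mid=-1.94577 |R|=0.94577 →hi
  mid=-1.98256 |R|=0.98256 →hi
  mid=-2.00096 |R|=1.00096 →lo
  ...
  [-2.00010,-1.99995] ⇒ x*=-2.0000
So |R|<1 on (-2.0000, 0).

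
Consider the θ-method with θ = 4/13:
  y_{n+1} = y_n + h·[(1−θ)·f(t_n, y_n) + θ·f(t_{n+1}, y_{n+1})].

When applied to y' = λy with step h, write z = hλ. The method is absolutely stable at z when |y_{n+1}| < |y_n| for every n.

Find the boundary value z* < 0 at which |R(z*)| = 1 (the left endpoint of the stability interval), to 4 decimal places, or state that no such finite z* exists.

On y'=λy, z=hλ:
  y_{n+1} = y_n + z·[9/13·y_n + 4/13·y_{n+1}] ⇒ (1 − 4/13z)y_{n+1} = (1 + 9/13z)y_n
  Hence R(z) = (1 + 9/13z)/(1 − 4/13z).

Boundary: |R(x)|=1, x<0.
x=-1.25: |R|=0.0972
R=−1: 1+9/13x = −1+4/13x ⇒ -5/13x=2 ⇒ x=2/(-5/13)=-5.2000
Confirm numerically:
  x=-4.972: |R|=0.96534 <1
  x=-4.666: |R|=0.91568 <1
  x=-4.638: |R|=0.91094 <1
  x=-5.663: |R|=1.06493 >1
  x=-5.505: |R|=1.04355 >1
Interval (-5.2000, 0).

left endpoint -5.2000.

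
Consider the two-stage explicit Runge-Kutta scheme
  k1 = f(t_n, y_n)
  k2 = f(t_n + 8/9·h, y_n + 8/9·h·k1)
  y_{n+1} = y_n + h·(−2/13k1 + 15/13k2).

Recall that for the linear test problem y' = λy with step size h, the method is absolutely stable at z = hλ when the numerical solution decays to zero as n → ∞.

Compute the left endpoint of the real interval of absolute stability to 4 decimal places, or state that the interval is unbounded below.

On y'=λy, z=hλ:
  k1=λy_n ⇒ h·k1=z·y_n;  k2=λ(1+8/9z)y_n ⇒ h·k2=z(1+8/9z)y_n
  y_{n+1}/y_n = 1 − 2/13z + 15/13z(1+8/9z) = 1 + z + 40/39z²
  R(z) = 1 + z + 40/39z².

Boundary: |R(x)|=1, x<0.
x=-0.6: |R|=0.7692
R=1: x+40/39x²=0 ⇒ x=−39/40=-0.9750; min R=1−1/(4·40/39)=0.7562>−1
Confirm numerically:
  x=-0.858: |R|=0.89704 <1
  x=-0.798: |R|=0.85513 <1
  x=-0.684: |R|=0.79585 <1
  x=-0.589: |R|=0.76682 <1
  x=-1.387: |R|=1.58610 >1
  x=-1.378: |R|=1.56957 >1
Interval (-0.9750, 0).

z* = -0.9750.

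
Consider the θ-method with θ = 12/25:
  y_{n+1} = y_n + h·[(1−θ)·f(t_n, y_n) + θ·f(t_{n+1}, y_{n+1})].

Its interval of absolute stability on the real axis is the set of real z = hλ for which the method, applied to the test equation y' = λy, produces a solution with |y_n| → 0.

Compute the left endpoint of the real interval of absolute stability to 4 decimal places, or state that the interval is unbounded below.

left endpoint -50.0000.

On y'=λy, z=hλ:
  y_{n+1} = y_n + z·[13/25·y_n + 12/25·y_{n+1}] ⇒ (1 − 12/25z)y_{n+1} = (1 + 13/25z)y_n
  ⇒ R(z) = (1 + 13/25z)/(1 − 12/25z).

Find x<0 with |R(x)|<1.
x=-1.09: |R|=0.2844
R=−1: 1+13/25x = −1+12/25x ⇒ -1/25x=2 ⇒ x=2/(-1/25)=-50.0000
Confirm numerically:
  x=-47.156: |R|=0.99519 <1
  x=-39.177: |R|=0.97814 <1
  x=-28.199: |R|=0.94001 <1
  x=-27.437: |R|=0.93631 <1
  x=-50.450: |R|=1.00071 >1
  x=-50.414: |R|=1.00066 >1
  x=-50.335: |R|=1.00053 >1
So |R|<1 on (-50.0000, 0).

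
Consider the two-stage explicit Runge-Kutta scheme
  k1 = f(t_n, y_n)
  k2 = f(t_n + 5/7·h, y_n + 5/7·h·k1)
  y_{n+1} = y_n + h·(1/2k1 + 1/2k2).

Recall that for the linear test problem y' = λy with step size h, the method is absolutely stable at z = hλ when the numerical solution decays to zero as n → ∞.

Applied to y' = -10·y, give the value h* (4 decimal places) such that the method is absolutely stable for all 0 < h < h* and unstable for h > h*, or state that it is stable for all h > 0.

Set f=λy, z=hλ:
  k1=λy_n ⇒ h·k1=z·y_n;  k2=λ(1+5/7z)y_n ⇒ h·k2=z(1+5/7z)y_n
  y_{n+1}/y_n = 1 + 1/2z + 1/2z(1+5/7z) = 1 + z + 5/14z²
  R(z) = 1 + z + 5/14z².

Need |R(x)|<1, x<0.
x=-1.42: |R|=0.3001
R=1: x+5/14x²=0 ⇒ x=−14/5=-2.8000; min R=1−1/(4·5/14)=0.3000>−1
Confirm numerically:
  x=-2.721: |R|=0.92323 <1
  x=-1.796: |R|=0.35601 <1
  x=-1.423: |R|=0.30019 <1
  x=-1.286: |R|=0.30464 <1
  x=-3.336: |R|=1.63861 >1
  x=-3.245: |R|=1.51572 >1
  x=-2.873: |R|=1.07490 >1
Interval (-2.8000, 0).

(-2.8000,0); λ=-10 ⇒ h* = (14/5)/10 = 0.2800.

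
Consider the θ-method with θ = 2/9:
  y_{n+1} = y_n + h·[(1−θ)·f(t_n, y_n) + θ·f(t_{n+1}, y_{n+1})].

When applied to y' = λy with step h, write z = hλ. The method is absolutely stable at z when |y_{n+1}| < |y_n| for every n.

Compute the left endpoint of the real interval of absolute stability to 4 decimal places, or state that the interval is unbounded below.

z* = -3.6000.

On y'=λy, z=hλ:
  y_{n+1} = y_n + z·[7/9·y_n + 2/9·y_{n+1}] ⇒ (1 − 2/9z)y_{n+1} = (1 + 7/9z)y_n
  Hence R(z) = (1 + 7/9z)/(1 − 2/9z).

Solve |R(x)|<1 on ℝ⁻.
x=-0.41: |R|=0.6242
R=−1: 1+7/9x = −1+2/9x ⇒ -5/9x=2 ⇒ x=2/(-5/9)=-3.6000
Confirm numerically:
  x=-3.383: |R|=0.93118 <1
  x=-3.160: |R|=0.85640 <1
  x=-2.729: |R|=0.69878 <1
  x=-1.771: |R|=0.27085 <1
  x=-4.172: |R|=1.16490 >1
  x=-3.789: |R|=1.05700 >1
  x=-3.699: |R|=1.03019 >1
Stable set (-3.6000, 0).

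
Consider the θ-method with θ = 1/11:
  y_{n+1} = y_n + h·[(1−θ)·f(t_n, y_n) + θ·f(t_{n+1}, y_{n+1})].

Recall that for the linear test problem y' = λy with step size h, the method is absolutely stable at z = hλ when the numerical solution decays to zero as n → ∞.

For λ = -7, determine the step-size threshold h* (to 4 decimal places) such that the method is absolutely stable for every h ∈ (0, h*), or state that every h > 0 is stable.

Test eqn y'=λy, z=hλ:
  y_{n+1} = y_n + z·[10/11·y_n + 1/11·y_{n+1}] ⇒ (1 − 1/11z)y_{n+1} = (1 + 10/11z)y_n
  Hence R(z) = (1 + 10/11z)/(1 − 1/11z).

Need |R(x)|<1, x<0.
x=-0.88: |R|=0.1852
R=−1: 1+10/11x = −1+1/11x ⇒ -9/11x=2 ⇒ x=2/(-9/11)=-2.4444
Confirm numerically:
  x=-2.298: |R|=0.90089 <1
  x=-2.148: |R|=0.79708 <1
  x=-1.575: |R|=0.37773 <1
  x=-1.471: |R|=0.29749 <1
  x=-3.042: |R|=1.38299 >1
  x=-2.919: |R|=1.30685 >1
  x=-2.732: |R|=1.18846 >1
So |R|<1 on (-2.4444, 0).

(-2.4444,0); λ=-7 ⇒ h* = (22/9)/7 = 0.3492.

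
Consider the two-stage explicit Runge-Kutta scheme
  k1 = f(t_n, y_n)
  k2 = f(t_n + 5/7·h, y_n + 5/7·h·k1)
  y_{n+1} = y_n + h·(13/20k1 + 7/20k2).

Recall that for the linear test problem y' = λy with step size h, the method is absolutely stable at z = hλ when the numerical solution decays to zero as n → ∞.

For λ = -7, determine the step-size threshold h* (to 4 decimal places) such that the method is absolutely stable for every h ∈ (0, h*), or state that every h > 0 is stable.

(-4.0000,0); λ=-7 ⇒ h* = (4)/7 = 0.5714.

With y'=λy (z=hλ):
  k1=λy_n ⇒ h·k1=z·y_n;  k2=λ(1+5/7z)y_n ⇒ h·k2=z(1+5/7z)y_n
  y_{n+1}/y_n = 1 + 13/20z + 7/20z(1+5/7z) = 1 + z + 1/4z²
  R(z) = 1 + z + 1/4z².

Solve |R(x)|<1 on ℝ⁻.
x=-1.71: |R|=0.0210
R=1: x+1/4x²=0 ⇒ x=−4=-4.0000; min R=1−1/(4·1/4)=0.0000>−1
Confirm numerically:
  x=-3.415: |R|=0.50056 <1
  x=-3.286: |R|=0.41345 <1
  x=-3.018: |R|=0.25908 <1
  x=-2.054: |R|=0.00073 <1
  x=-4.369: |R|=1.40304 >1
  x=-4.289: |R|=1.30988 >1
  x=-4.210: |R|=1.22103 >1
Stable set (-4.0000, 0).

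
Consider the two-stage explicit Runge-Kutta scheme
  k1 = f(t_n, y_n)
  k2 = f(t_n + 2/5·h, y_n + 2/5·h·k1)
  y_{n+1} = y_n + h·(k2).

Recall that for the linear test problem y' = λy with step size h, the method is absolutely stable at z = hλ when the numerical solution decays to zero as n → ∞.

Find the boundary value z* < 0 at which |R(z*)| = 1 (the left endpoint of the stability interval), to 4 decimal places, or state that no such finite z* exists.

left endpoint -2.5000.

Set f=λy, z=hλ:
  k1=λy_n ⇒ h·k1=z·y_n;  k2=λ(1+2/5z)y_n ⇒ h·k2=z(1+2/5z)y_n
  y_{n+1}/y_n = 1 + z(1+2/5z) = 1 + z + 2/5z²
  Hence R(z) = 1 + z + 2/5z².

Find x<0 with |R(x)|<1.
x=-1.34: |R|=0.3782
R=1: x+2/5x²=0 ⇒ x=−5/2=-2.5000; min R=1−1/(4·2/5)=0.3750>−1
Confirm numerically:
  x=-2.042: |R|=0.62591 <1
  x=-1.923: |R|=0.55617 <1
  x=-1.542: |R|=0.40911 <1
  x=-1.205: |R|=0.37581 <1
  x=-3.005: |R|=1.60701 >1
  x=-2.870: |R|=1.42476 >1
  x=-2.590: |R|=1.09324 >1
So |R|<1 on (-2.5000, 0).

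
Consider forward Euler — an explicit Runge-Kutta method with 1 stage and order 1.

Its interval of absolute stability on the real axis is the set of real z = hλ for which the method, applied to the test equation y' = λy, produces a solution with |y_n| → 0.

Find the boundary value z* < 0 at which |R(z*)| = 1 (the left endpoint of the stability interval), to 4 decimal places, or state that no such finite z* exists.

Test eqn y'=λy, z=hλ:
  order 1, 1-stage ⇒ R(z)=1+z
  (e.g. R(-1.6)=-0.60000, |R|=0.60000)

Need |R(x)|<1, x<0.
x=-1.6: |R|=0.6000
|R(-2.15)|=1.1500 |R(-0.93)|=0.0700 |R(-0.65)|=0.3500
Bisect:
  x_lo=-2.7300 |R|=1.7300  x_hi=-0.2719 |R|=0.7281
  mid=-1.50098 |R|=0.50098 →hi
  mid=-2.11549 |R|=1.11549 →lo
  mid=-1.80823 |R|=0.80823 →hi
  mid=-1.96186 |R|=0.96186 →hi
  mid=-2.03868 |R|=1.03868 →lo
  mid=-2.00027 |R|=1.00027 →lo
  mid=-1.98107 |R|=0.98107 →hi
  mid=-1.99067 |R|=0.99067 →hi
  mid=-1.99547 |R|=0.99547 →hi
  ...
  [-2.00012,-1.99997] ⇒ x*=-2.0000
Stable set (-2.0000, 0).

z* = -2.0000.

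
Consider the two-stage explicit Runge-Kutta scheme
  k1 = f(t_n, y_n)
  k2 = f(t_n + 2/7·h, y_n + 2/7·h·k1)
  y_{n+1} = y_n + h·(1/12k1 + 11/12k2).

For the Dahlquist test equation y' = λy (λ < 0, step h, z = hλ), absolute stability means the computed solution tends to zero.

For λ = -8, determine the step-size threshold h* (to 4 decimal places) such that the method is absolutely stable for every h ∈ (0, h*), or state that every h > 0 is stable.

(-3.8182,0); λ=-8 ⇒ h* = (42/11)/8 = 0.4773.

With y'=λy (z=hλ):
  k1=λy_n ⇒ h·k1=z·y_n;  k2=λ(1+2/7z)y_n ⇒ h·k2=z(1+2/7z)y_n
  y_{n+1}/y_n = 1 + 1/12z + 11/12z(1+2/7z) = 1 + z + 11/42z²
  ⇒ R(z) = 1 + z + 11/42z².

Find x<0 with |R(x)|<1.
x=-1.48: |R|=0.0937
R=1: x+11/42x²=0 ⇒ x=−42/11=-3.8182; min R=1−1/(4·11/42)=0.0455>−1
Confirm numerically:
  x=-3.120: |R|=0.42949 <1
  x=-2.477: |R|=0.12992 <1
  x=-2.032: |R|=0.04941 <1
  x=-4.337: |R|=1.58932 >1
  x=-4.320: |R|=1.56777 >1
  x=-4.105: |R|=1.30836 >1
Stable set (-3.8182, 0).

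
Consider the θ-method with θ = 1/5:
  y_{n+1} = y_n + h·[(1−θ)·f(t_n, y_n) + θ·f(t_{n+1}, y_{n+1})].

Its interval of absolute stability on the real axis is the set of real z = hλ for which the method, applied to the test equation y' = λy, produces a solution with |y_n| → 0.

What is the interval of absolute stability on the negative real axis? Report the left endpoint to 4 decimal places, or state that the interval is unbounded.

Test eqn y'=λy, z=hλ:
  y_{n+1} = y_n + z·[4/5·y_n + 1/5·y_{n+1}] ⇒ (1 − 1/5z)y_{n+1} = (1 + 4/5z)y_n
  so R(z) = (1 + 4/5z)/(1 − 1/5z).

Solve |R(x)|<1 on ℝ⁻.
x=-1.76: |R|=0.3018
R=−1: 1+4/5x = −1+1/5x ⇒ -3/5x=2 ⇒ x=2/(-3/5)=-3.3333
Confirm numerically:
  x=-3.256: |R|=0.97190 <1
  x=-2.275: |R|=0.56357 <1
  x=-1.880: |R|=0.36628 <1
  x=-1.751: |R|=0.29684 <1
  x=-3.770: |R|=1.14937 >1
  x=-3.637: |R|=1.10548 >1
Stable set (-3.3333, 0).

z∈(-3.3333,0).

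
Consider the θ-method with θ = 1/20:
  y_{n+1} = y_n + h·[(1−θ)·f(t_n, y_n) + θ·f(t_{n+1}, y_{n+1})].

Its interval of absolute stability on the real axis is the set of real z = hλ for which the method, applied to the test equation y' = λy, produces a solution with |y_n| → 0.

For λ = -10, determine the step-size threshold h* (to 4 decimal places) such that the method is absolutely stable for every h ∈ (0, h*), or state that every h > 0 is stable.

(-2.2222,0); λ=-10 ⇒ h* = (20/9)/10 = 0.2222.

With y'=λy (z=hλ):
  y_{n+1} = y_n + z·[19/20·y_n + 1/20·y_{n+1}] ⇒ (1 − 1/20z)y_{n+1} = (1 + 19/20z)y_n
  Hence R(z) = (1 + 19/20z)/(1 − 1/20z).

Need |R(x)|<1, x<0.
x=-0.97: |R|=0.0749
R=−1: 1+19/20x = −1+1/20x ⇒ -9/10x=2 ⇒ x=2/(-9/10)=-2.2222
Confirm numerically:
  x=-2.133: |R|=0.92744 <1
  x=-1.974: |R|=0.79667 <1
  x=-1.758: |R|=0.61596 <1
  x=-1.585: |R|=0.46861 <1
  x=-2.664: |R|=1.35086 >1
  x=-2.534: |R|=1.24905 >1
Interval (-2.2222, 0).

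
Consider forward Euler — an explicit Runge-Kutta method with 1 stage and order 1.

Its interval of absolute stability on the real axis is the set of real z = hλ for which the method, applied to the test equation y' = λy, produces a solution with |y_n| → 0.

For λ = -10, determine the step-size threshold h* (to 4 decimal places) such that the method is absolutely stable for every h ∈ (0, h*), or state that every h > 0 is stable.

(-2.0000,0); λ=-10 ⇒ h* = 0.2000.

Test eqn y'=λy, z=hλ:
  order 1, 1-stage ⇒ R(z)=1+z
  (e.g. R(-0.61)=0.39000, |R|=0.39000)

Solve |R(x)|<1 on ℝ⁻.
x=-0.61: |R|=0.3900
|R(-1.92)|=0.9200 |R(-1.42)|=0.4200 |R(-0.95)|=0.0500
Bisect:
  x_lo=-2.7008 |R|=1.7008  x_hi=-0.3843 |R|=0.6157
  mid=-1.54254 |R|=0.54254 →hi
  mid=-2.12166 |R|=1.12166 →lo
  mid=-1.83210 |R|=0.83210 →hi
  mid=-1.97688 |R|=0.97688 →hi
  mid=-2.04927 |R|=1.04927 →lo
  mid=-2.01307 |R|=1.01307 →lo
  mid=-1.99498 |R|=0.99498 →hi
  mid=-2.00402 |R|=1.00402 →lo
  mid=-1.99950 |R|=0.99950 →hi
  ...
  [-2.00007,-1.99992] ⇒ x*=-2.0000
Interval (-2.0000, 0).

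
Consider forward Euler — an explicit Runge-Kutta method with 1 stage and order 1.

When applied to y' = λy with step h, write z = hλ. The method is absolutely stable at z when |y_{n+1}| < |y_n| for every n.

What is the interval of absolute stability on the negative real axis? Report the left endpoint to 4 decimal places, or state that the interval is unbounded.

(-2.0000, 0).

On y'=λy, z=hλ:
  order 1, 1-stage ⇒ R(z)=1+z
  (e.g. R(-1.75)=-0.75000, |R|=0.75000)

Find x<0 with |R(x)|<1.
x=-1.75: |R|=0.7500
|R(-0.81)|=0.1900 |R(-0.8)|=0.2000 |R(-0.6)|=0.4000
Bisect:
  x_lo=-2.3300 |R|=1.3300  x_hi=-0.3365 |R|=0.6635
  mid=-1.33324 |R|=0.33324 →hi
  mid=-1.83163 |R|=0.83163 →hi
  mid=-2.08082 |R|=1.08082 →lo
  mid=-1.95623 |R|=0.95623 →hi
  mid=-2.01852 |R|=1.01852 →lo
  mid=-1.98737 |R|=0.98737 →hi
  mid=-2.00295 |R|=1.00295 →lo
  mid=-1.99516 |R|=0.99516 →hi
  mid=-1.99906 |R|=0.99906 →hi
  ...
  [-2.00003,-1.99991] ⇒ x*=-2.0000
So |R|<1 on (-2.0000, 0).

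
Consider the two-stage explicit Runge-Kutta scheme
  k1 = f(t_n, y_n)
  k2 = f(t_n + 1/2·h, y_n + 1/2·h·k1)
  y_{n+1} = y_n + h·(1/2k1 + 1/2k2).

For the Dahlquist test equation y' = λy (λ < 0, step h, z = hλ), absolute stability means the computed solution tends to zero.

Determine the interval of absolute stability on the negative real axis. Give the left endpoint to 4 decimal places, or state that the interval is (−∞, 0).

z∈(-4.0000,0).

On y'=λy, z=hλ:
  k1=λy_n ⇒ h·k1=z·y_n;  k2=λ(1+1/2z)y_n ⇒ h·k2=z(1+1/2z)y_n
  y_{n+1}/y_n = 1 + 1/2z + 1/2z(1+1/2z) = 1 + z + 1/4z²
  Hence R(z) = 1 + z + 1/4z².

Boundary: |R(x)|=1, x<0.
x=-0.78: |R|=0.3721
R=1: x+1/4x²=0 ⇒ x=−4=-4.0000; min R=1−1/(4·1/4)=0.0000>−1
Confirm numerically:
  x=-3.480: |R|=0.54760 <1
  x=-3.356: |R|=0.45968 <1
  x=-1.795: |R|=0.01051 <1
  x=-1.773: |R|=0.01288 <1
  x=-4.588: |R|=1.67444 >1
  x=-4.263: |R|=1.28029 >1
  x=-4.066: |R|=1.06709 >1
Interval (-4.0000, 0).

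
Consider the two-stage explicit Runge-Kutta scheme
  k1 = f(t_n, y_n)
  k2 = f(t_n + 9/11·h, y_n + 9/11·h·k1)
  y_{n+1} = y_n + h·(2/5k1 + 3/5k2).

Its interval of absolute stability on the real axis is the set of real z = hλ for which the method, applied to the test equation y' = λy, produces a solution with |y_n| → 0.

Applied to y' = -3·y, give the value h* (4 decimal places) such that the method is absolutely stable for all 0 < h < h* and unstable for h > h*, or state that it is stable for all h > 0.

(-2.0370,0); λ=-3 ⇒ h* = (55/27)/3 = 0.6790.

Test eqn y'=λy, z=hλ:
  k1=λy_n ⇒ h·k1=z·y_n;  k2=λ(1+9/11z)y_n ⇒ h·k2=z(1+9/11z)y_n
  y_{n+1}/y_n = 1 + 2/5z + 3/5z(1+9/11z) = 1 + z + 27/55z²
  Hence R(z) = 1 + z + 27/55z².

Need |R(x)|<1, x<0.
x=-0.98: |R|=0.4915
R=1: x+27/55x²=0 ⇒ x=−55/27=-2.0370; min R=1−1/(4·27/55)=0.4907>−1
Confirm numerically:
  x=-2.009: |R|=0.97235 <1
  x=-1.093: |R|=0.49346 <1
  x=-1.002: |R|=0.49087 <1
  x=-0.866: |R|=0.50216 <1
  x=-2.400: |R|=1.42764 >1
  x=-2.156: |R|=1.12591 >1
Interval (-2.0370, 0).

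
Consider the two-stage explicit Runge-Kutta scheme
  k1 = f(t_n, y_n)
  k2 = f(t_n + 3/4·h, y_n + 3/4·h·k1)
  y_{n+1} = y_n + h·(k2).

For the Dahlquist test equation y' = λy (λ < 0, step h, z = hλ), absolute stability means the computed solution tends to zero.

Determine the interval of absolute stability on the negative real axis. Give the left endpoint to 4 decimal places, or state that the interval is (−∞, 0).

With y'=λy (z=hλ):
  k1=λy_n ⇒ h·k1=z·y_n;  k2=λ(1+3/4z)y_n ⇒ h·k2=z(1+3/4z)y_n
  y_{n+1}/y_n = 1 + z(1+3/4z) = 1 + z + 3/4z²
  Hence R(z) = 1 + z + 3/4z².

Need |R(x)|<1, x<0.
x=-1.17: |R|=0.8567
R=1: x+3/4x²=0 ⇒ x=−4/3=-1.3333; min R=1−1/(4·3/4)=0.6667>−1
Confirm numerically:
  x=-1.296: |R|=0.96371 <1
  x=-1.082: |R|=0.79604 <1
  x=-0.976: |R|=0.73843 <1
  x=-0.584: |R|=0.67179 <1
  x=-1.891: |R|=1.79091 >1
  x=-1.836: |R|=1.69217 >1
So |R|<1 on (-1.3333, 0).

z∈(-1.3333,0).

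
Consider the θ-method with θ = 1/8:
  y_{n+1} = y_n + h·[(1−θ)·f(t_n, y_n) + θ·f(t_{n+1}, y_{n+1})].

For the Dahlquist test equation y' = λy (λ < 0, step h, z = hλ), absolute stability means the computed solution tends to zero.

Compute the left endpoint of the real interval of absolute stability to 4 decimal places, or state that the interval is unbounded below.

On y'=λy, z=hλ:
  y_{n+1} = y_n + z·[7/8·y_n + 1/8·y_{n+1}] ⇒ (1 − 1/8z)y_{n+1} = (1 + 7/8z)y_n
  Hence R(z) = (1 + 7/8z)/(1 − 1/8z).

Boundary: |R(x)|=1, x<0.
x=-1.12: |R|=0.0175
R=−1: 1+7/8x = −1+1/8x ⇒ -3/4x=2 ⇒ x=2/(-3/4)=-2.6667
Confirm numerically:
  x=-2.316: |R|=0.79604 <1
  x=-2.309: |R|=0.79183 <1
  x=-1.576: |R|=0.31662 <1
  x=-3.257: |R|=1.31465 >1
  x=-3.245: |R|=1.30858 >1
  x=-2.730: |R|=1.03541 >1
Interval (-2.6667, 0).

left endpoint -2.6667.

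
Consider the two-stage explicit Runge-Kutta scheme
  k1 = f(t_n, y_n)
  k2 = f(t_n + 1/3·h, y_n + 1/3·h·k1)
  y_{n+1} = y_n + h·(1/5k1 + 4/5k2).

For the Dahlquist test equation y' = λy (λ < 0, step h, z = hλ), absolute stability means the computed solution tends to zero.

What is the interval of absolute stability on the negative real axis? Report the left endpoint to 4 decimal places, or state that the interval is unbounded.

z∈(-3.7500,0).

On y'=λy, z=hλ:
  k1=λy_n ⇒ h·k1=z·y_n;  k2=λ(1+1/3z)y_n ⇒ h·k2=z(1+1/3z)y_n
  y_{n+1}/y_n = 1 + 1/5z + 4/5z(1+1/3z) = 1 + z + 4/15z²
  so R(z) = 1 + z + 4/15z².

Need |R(x)|<1, x<0.
x=-0.5: |R|=0.5667
R=1: x+4/15x²=0 ⇒ x=−15/4=-3.7500; min R=1−1/(4·4/15)=0.0625>−1
Confirm numerically:
  x=-3.562: |R|=0.82143 <1
  x=-3.239: |R|=0.55863 <1
  x=-2.954: |R|=0.37296 <1
  x=-1.816: |R|=0.06343 <1
  x=-4.220: |R|=1.52891 >1
  x=-4.067: |R|=1.34380 >1
So |R|<1 on (-3.7500, 0).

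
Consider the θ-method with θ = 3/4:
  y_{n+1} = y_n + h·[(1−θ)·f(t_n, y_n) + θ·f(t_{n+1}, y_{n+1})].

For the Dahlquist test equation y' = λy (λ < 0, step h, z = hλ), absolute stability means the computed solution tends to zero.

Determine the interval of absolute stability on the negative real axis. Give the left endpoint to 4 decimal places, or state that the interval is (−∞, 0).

Test eqn y'=λy, z=hλ:
  y_{n+1} = y_n + z·[1/4·y_n + 3/4·y_{n+1}] ⇒ (1 − 3/4z)y_{n+1} = (1 + 1/4z)y_n
  so R(z) = (1 + 1/4z)/(1 − 3/4z).

Need |R(x)|<1, x<0.
x=-1.8: |R|=0.2340
x=-2: |R|=0.2000
x=-10: |R|=0.1765
x=-100: |R|=0.3158
θ=3/4≥1/2 ⇒ |1+1/4x|<|1−3/4x| ∀x<0 ⇒ interval (−∞,0).

(−∞, 0) — no finite endpoint.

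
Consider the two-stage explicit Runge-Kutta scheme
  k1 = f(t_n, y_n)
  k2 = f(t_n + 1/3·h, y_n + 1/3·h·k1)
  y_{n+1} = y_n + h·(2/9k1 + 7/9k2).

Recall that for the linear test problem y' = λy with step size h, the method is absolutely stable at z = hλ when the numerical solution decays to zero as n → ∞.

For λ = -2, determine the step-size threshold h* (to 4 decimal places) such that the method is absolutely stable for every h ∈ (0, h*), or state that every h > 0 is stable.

With y'=λy (z=hλ):
  k1=λy_n ⇒ h·k1=z·y_n;  k2=λ(1+1/3z)y_n ⇒ h·k2=z(1+1/3z)y_n
  y_{n+1}/y_n = 1 + 2/9z + 7/9z(1+1/3z) = 1 + z + 7/27z²
  ⇒ R(z) = 1 + z + 7/27z².

Find x<0 with |R(x)|<1.
x=-1.33: |R|=0.1286
R=1: x+7/27x²=0 ⇒ x=−27/7=-3.8571; min R=1−1/(4·7/27)=0.0357>−1
Confirm numerically:
  x=-2.845: |R|=0.25345 <1
  x=-2.112: |R|=0.04444 <1
  x=-2.042: |R|=0.03905 <1
  x=-1.787: |R|=0.04091 <1
  x=-4.456: |R|=1.69184 >1
  x=-4.435: |R|=1.66443 >1
  x=-4.016: |R|=1.16540 >1
Interval (-3.8571, 0).

(-3.8571,0); λ=-2 ⇒ h* = (27/7)/2 = 1.9286.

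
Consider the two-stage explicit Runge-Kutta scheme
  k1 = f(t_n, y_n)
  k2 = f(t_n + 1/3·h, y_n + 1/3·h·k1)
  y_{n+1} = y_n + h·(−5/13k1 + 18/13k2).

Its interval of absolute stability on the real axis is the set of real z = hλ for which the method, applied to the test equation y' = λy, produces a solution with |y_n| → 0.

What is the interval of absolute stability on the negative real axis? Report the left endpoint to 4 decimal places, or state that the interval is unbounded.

On y'=λy, z=hλ:
  k1=λy_n ⇒ h·k1=z·y_n;  k2=λ(1+1/3z)y_n ⇒ h·k2=z(1+1/3z)y_n
  y_{n+1}/y_n = 1 − 5/13z + 18/13z(1+1/3z) = 1 + z + 6/13z²
  R(z) = 1 + z + 6/13z².

Find x<0 with |R(x)|<1.
x=-1.62: |R|=0.5913
R=1: x+6/13x²=0 ⇒ x=−13/6=-2.1667; min R=1−1/(4·6/13)=0.4583>−1
Confirm numerically:
  x=-1.942: |R|=0.79863 <1
  x=-1.794: |R|=0.69143 <1
  x=-1.656: |R|=0.60969 <1
  x=-1.445: |R|=0.51870 <1
  x=-2.450: |R|=1.32038 >1
  x=-2.378: |R|=1.23195 >1
So |R|<1 on (-2.1667, 0).

z∈(-2.1667,0).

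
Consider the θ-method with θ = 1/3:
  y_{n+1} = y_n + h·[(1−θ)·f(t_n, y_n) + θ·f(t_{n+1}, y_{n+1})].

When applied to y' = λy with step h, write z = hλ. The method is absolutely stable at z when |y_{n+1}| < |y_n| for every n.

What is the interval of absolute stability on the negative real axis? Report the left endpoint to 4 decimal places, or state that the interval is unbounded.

(-6.0000, 0).

With y'=λy (z=hλ):
  y_{n+1} = y_n + z·[2/3·y_n + 1/3·y_{n+1}] ⇒ (1 − 1/3z)y_{n+1} = (1 + 2/3z)y_n
  R(z) = (1 + 2/3z)/(1 − 1/3z).

Solve |R(x)|<1 on ℝ⁻.
x=-0.31: |R|=0.7190
R=−1: 1+2/3x = −1+1/3x ⇒ -1/3x=2 ⇒ x=2/(-1/3)=-6.0000
Confirm numerically:
  x=-2.785: |R|=0.44425 <1
  x=-2.504: |R|=0.36483 <1
  x=-2.411: |R|=0.33672 <1
  x=-6.296: |R|=1.03184 >1
  x=-6.106: |R|=1.01164 >1
Stable set (-6.0000, 0).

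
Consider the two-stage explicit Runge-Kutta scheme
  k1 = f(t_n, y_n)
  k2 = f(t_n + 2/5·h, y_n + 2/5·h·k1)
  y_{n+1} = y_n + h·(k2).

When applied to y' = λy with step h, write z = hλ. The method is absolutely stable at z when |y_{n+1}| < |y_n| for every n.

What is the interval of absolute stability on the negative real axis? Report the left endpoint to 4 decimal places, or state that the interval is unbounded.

Set f=λy, z=hλ:
  k1=λy_n ⇒ h·k1=z·y_n;  k2=λ(1+2/5z)y_n ⇒ h·k2=z(1+2/5z)y_n
  y_{n+1}/y_n = 1 + z(1+2/5z) = 1 + z + 2/5z²
  so R(z) = 1 + z + 2/5z².

Need |R(x)|<1, x<0.
x=-1.61: |R|=0.4268
R=1: x+2/5x²=0 ⇒ x=−5/2=-2.5000; min R=1−1/(4·2/5)=0.3750>−1
Confirm numerically:
  x=-2.157: |R|=0.70406 <1
  x=-1.928: |R|=0.55887 <1
  x=-1.356: |R|=0.37949 <1
  x=-1.048: |R|=0.39132 <1
  x=-3.029: |R|=1.64094 >1
  x=-3.000: |R|=1.60000 >1
Interval (-2.5000, 0).

(-2.5000, 0).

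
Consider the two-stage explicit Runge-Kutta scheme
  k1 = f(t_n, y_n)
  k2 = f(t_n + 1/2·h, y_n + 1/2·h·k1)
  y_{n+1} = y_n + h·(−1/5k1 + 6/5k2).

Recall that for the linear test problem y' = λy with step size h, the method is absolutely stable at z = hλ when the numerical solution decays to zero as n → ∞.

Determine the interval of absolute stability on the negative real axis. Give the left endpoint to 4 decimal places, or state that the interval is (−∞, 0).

On y'=λy, z=hλ:
  k1=λy_n ⇒ h·k1=z·y_n;  k2=λ(1+1/2z)y_n ⇒ h·k2=z(1+1/2z)y_n
  y_{n+1}/y_n = 1 − 1/5z + 6/5z(1+1/2z) = 1 + z + 3/5z²
  Hence R(z) = 1 + z + 3/5z².

Solve |R(x)|<1 on ℝ⁻.
x=-0.39: |R|=0.7013
R=1: x+3/5x²=0 ⇒ x=−5/3=-1.6667; min R=1−1/(4·3/5)=0.5833>−1
Confirm numerically:
  x=-1.220: |R|=0.67304 <1
  x=-0.893: |R|=0.58547 <1
  x=-0.808: |R|=0.58372 <1
  x=-0.739: |R|=0.58867 <1
  x=-2.213: |R|=1.72542 >1
  x=-2.033: |R|=1.44685 >1
Stable set (-1.6667, 0).

z∈(-1.6667,0).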